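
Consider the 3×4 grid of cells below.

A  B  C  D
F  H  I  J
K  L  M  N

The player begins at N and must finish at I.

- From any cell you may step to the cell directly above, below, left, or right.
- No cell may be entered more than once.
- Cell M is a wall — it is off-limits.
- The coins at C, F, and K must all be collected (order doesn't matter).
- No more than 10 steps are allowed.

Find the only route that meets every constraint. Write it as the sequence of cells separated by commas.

N, J, D, C, B, A, F, K, L, H, I

The 10-move cap with required stops at C, F, K leaves no slack for detours.
Route from N: 2× up (reaching D), 3× left (reaching A), 2× down (reaching K), right to L, up to H, right to I — 10 moves in all.
Check: all required cells visited; 10 ≤ 10 moves.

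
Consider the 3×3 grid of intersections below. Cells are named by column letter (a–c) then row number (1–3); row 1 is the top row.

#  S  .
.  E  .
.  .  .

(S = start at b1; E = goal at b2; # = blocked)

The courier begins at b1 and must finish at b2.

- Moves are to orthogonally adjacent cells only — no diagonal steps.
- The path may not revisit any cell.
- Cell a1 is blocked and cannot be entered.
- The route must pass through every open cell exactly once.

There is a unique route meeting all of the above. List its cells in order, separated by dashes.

b1 - c1 - c2 - c3 - b3 - a3 - a2 - b2

Need to visit all 8 open cells exactly once, starting at b1 and ending at b2.
Cell c1 has only two open neighbours (c2 and b1), so the path must pass straight through it: one of those is the cell it's entered from and the other is where it exits.
Route from b1: right 1 to c1, down 2 to c3, left 2 to a3, up 1 to a2, right 1 to b2 — 7 moves in all.
Check: all 8 open cells covered.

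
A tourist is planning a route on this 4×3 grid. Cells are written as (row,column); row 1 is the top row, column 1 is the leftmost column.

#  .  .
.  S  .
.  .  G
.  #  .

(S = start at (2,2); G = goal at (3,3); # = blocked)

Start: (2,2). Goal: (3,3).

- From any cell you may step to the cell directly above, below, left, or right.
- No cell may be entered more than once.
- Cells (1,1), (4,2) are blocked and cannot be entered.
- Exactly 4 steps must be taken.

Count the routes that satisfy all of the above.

2

Need simple routes of exactly 4 moves from (2,2) to (3,3) (Manhattan distance 2, so 1 moves are spent on a detour and 1 undoing it).
Enumerating: (2,2) (1,2) (1,3) (2,3) (3,3) | (2,2) (2,1) (3,1) (3,2) (3,3).
That gives 2 routes.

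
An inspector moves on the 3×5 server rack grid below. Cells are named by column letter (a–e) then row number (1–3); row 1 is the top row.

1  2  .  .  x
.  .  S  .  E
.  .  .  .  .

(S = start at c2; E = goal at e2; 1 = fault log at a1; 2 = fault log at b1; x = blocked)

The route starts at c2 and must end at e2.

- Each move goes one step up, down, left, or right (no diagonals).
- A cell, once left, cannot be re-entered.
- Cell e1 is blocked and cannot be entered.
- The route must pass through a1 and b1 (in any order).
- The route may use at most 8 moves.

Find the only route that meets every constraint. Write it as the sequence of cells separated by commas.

The 8-move cap with required stops at a1, b1 leaves no slack for detours.
Route from c2: 2× left (reaching a2), up to a1, 3× right (reaching d1), down to d2, right to e2 — 8 moves in all.
Check: all required cells visited; 8 ≤ 8 moves.

c2, b2, a2, a1, b1, c1, d1, d2, e2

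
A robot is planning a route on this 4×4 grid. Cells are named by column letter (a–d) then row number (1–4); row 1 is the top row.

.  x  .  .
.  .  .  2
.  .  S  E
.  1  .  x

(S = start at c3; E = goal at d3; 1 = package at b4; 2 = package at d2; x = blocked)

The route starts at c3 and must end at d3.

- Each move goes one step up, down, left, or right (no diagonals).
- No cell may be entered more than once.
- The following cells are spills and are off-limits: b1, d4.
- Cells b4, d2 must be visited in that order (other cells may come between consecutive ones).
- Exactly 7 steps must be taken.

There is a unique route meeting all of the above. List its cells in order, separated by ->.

The waypoints must appear in the order b4, d2, with no cell reused.
Route from c3: down 1 to c4, left 1 to b4, up 2 to b2, right 2 to d2, down 1 to d3 — 7 moves in all.
Check: order respected (1 at step 2, 2 at step 6); 7 moves as required.

c3 -> c4 -> b4 -> b3 -> b2 -> c2 -> d2 -> d3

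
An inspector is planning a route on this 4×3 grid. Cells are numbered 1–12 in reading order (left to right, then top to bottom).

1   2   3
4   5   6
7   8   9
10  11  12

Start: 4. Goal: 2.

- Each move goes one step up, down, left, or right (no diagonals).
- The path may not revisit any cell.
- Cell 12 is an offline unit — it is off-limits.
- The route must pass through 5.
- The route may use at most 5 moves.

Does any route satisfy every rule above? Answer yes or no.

One route that works: 4 → 5 → 2.

yes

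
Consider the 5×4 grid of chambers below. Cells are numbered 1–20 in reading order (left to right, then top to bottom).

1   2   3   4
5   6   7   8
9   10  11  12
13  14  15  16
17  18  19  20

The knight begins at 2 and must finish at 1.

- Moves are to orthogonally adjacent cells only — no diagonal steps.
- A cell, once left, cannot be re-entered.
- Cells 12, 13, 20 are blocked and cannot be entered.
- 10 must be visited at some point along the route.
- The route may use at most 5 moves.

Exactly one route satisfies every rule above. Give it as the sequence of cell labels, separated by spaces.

The 5-move cap with required stops at 10 leaves no slack for detours.
Route from 2: down 2 to 10, left 1 to 9, up 2 to 1 — 5 moves in all.
Check: all required cells visited; 5 ≤ 5 moves.

2 6 10 9 5 1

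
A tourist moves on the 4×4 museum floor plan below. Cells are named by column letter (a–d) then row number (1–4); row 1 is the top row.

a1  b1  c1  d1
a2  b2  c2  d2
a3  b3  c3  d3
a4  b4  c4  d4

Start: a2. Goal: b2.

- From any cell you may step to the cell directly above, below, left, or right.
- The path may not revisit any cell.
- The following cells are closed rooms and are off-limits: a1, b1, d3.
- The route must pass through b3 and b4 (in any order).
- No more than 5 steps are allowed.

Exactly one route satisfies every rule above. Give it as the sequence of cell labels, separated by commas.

The budget equals the shortest possible length, so every move has to be on a shortest route through the required cells.
Route from a2: down 2 to a4, right 1 to b4, up 2 to b2 — 5 moves in all.
Check: all required cells visited; 5 ≤ 5 moves.

a2, a3, a4, b4, b3, b2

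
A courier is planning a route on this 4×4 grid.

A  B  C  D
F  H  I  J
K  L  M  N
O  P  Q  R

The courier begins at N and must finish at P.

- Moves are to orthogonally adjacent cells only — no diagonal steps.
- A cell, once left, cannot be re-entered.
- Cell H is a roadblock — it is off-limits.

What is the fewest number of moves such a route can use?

3

The Manhattan distance from N to P is |3−4| + |4−2| = 3, so at least 3 moves are needed.
A route of 3 moves achieves this: N → R → Q → P.
Since 3 matches the lower bound, it is optimal.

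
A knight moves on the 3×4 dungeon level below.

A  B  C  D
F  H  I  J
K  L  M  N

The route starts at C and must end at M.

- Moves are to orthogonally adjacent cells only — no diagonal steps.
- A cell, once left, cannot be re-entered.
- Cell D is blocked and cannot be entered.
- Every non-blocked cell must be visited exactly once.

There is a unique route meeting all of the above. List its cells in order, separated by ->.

C -> B -> A -> F -> K -> L -> H -> I -> J -> N -> M

Need to visit all 11 open cells exactly once, starting at C and ending at M.
Cell K has only two open neighbours (F and L), so the path must pass straight through it: one of those is the cell it's entered from and the other is where it exits.
Route from C: 2× left (reaching A), 2× down (reaching K), right to L, up to H, 2× right (reaching J), down to N, left to M — 10 moves in all.
Check: all 11 open cells covered.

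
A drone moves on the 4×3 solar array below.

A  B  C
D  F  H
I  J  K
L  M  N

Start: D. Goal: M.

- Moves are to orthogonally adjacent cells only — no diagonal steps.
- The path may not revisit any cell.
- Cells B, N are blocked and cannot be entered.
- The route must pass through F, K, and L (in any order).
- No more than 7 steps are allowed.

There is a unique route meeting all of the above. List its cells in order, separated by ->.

The budget equals the shortest possible length, so every move has to be on a shortest route through the required cells.
Route from D: right 2 to H, down 1 to K, left 2 to I, down 1 to L, right 1 to M — 7 moves in all.
Check: all required cells visited; 7 ≤ 7 moves.

D -> F -> H -> K -> J -> I -> L -> M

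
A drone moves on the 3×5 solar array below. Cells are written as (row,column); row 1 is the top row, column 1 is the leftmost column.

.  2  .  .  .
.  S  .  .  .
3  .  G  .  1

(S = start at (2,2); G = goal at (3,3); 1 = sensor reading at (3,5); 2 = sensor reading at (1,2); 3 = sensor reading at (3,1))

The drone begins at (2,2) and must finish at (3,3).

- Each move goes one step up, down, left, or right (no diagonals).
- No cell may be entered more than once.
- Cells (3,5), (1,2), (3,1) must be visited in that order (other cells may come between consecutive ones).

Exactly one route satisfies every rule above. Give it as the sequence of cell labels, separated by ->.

The waypoints must appear in the order (3,5), (1,2), (3,1), with no cell reused.
Route from (2,2): right 2 to (2,4), down 1 to (3,4), right 1 to (3,5), up 2 to (1,5), left 4 to (1,1), down 2 to (3,1), right 2 to (3,3) — 14 moves in all.
Check: order respected (1 at step 4, 2 at step 9, 3 at step 12).

(2,2) -> (2,3) -> (2,4) -> (3,4) -> (3,5) -> (2,5) -> (1,5) -> (1,4) -> (1,3) -> (1,2) -> (1,1) -> (2,1) -> (3,1) -> (3,2) -> (3,3)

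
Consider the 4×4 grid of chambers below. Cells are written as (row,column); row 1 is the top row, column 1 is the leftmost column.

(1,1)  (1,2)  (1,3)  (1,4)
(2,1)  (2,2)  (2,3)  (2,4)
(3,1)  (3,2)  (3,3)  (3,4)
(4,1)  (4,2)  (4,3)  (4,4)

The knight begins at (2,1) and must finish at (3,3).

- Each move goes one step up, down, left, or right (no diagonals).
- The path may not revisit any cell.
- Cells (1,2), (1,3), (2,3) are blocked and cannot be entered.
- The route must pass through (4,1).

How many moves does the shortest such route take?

Any route passes through (4,1) somewhere between (2,1) and (3,3). Summing Manhattan distances along the two legs ((2,1) → (4,1) → (3,3)) gives a lower bound of 2 + 3 = 5 moves.
A route of 5 moves achieves this: (2,1) → (3,1) → (4,1) → (4,2) → (3,2) → (3,3).
Since 5 matches the lower bound, it is optimal.

5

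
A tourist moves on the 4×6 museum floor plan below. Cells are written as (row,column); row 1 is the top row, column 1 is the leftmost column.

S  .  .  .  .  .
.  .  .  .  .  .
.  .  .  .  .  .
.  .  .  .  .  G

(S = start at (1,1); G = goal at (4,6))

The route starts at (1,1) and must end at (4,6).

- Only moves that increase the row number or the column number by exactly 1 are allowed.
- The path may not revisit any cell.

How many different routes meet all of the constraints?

A right/down-only route from (1,1) to (4,6) makes exactly 3 down-moves and 5 right-moves in some order.
With no other constraints that would be C(8,3) = 56 routes.
That gives 56 routes.

56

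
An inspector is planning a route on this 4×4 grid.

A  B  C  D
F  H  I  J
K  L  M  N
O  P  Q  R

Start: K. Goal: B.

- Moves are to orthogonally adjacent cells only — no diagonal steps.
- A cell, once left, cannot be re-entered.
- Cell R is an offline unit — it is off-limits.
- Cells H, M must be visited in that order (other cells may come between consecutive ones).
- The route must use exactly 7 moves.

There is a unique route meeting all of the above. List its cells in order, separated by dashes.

The waypoints must appear in the order H, M, with no cell reused.
Route from K: up 1 to F, right 1 to H, down 1 to L, right 1 to M, up 2 to C, left 1 to B — 7 moves in all.
Check: order respected (H at step 2, M at step 4); 7 moves as required.

K - F - H - L - M - I - C - B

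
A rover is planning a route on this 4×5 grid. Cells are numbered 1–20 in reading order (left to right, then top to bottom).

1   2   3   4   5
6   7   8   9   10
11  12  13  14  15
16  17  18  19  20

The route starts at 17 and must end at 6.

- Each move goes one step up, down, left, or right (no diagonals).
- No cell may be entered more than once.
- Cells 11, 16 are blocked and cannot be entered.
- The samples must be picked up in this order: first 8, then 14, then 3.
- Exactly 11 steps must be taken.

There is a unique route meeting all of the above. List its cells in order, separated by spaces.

17 12 7 8 13 14 9 4 3 2 1 6

The waypoints must appear in the order 8, 14, 3, with no cell reused.
Route from 17: up 2 to 7, right 1 to 8, down 1 to 13, right 1 to 14, up 2 to 4, left 3 to 1, down 1 to 6 — 11 moves in all.
Check: order respected (8 at step 3, 14 at step 5, 3 at step 8); 11 moves as required.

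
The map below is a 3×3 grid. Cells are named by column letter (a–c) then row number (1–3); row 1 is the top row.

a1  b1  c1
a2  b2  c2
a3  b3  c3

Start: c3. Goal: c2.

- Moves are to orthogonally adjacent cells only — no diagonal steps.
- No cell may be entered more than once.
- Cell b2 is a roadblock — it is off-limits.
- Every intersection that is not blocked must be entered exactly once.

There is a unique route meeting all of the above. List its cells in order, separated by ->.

Need to visit all 8 open cells exactly once, starting at c3 and ending at c2.
Cell a3 has only two open neighbours (a2 and b3), so the path must pass straight through it: one of those is the cell it's entered from and the other is where it exits.
Route from c3: 2× left (reaching a3), 2× up (reaching a1), 2× right (reaching c1), down to c2 — 7 moves in all.
Check: all 8 open cells covered.

c3 -> b3 -> a3 -> a2 -> a1 -> b1 -> c1 -> c2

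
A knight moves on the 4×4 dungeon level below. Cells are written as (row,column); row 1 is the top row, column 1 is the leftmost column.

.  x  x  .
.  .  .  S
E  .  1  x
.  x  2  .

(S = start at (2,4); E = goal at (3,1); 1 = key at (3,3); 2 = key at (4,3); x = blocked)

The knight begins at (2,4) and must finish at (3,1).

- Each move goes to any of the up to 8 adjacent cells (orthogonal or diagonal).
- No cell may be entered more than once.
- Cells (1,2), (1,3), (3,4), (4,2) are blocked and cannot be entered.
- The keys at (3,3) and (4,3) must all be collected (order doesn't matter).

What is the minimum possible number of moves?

4

Any route passes through (3,3) and (4,3) in some order between (2,4) and (3,1). Summing Chebyshev distances along each leg and taking the cheapest ordering ((2,4) → (3,3) → (4,3) → (3,1)) gives a lower bound of 1 + 1 + 2 = 4 moves.
A route of 4 moves achieves this: (2,4) → (3,3) → (4,3) → (3,2) → (3,1).
Since 4 matches the lower bound, it is optimal.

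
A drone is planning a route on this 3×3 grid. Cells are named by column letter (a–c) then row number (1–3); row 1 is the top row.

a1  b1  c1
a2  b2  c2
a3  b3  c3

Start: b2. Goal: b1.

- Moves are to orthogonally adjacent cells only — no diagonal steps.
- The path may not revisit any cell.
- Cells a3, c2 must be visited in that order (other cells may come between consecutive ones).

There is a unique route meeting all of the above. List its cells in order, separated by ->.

b2 -> a2 -> a3 -> b3 -> c3 -> c2 -> c1 -> b1

The waypoints must appear in the order a3, c2, with no cell reused.
Route from b2: left to a2, down to a3, 2× right (reaching c3), 2× up (reaching c1), left to b1 — 7 moves in all.
Check: order respected (a3 at step 2, c2 at step 5).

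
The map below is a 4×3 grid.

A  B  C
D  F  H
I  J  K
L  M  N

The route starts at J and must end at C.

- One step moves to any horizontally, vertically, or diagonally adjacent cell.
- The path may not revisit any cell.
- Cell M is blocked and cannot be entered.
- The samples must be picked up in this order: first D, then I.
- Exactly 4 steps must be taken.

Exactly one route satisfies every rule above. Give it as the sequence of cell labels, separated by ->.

J -> D -> I -> F -> C

The waypoints must appear in the order D, I, with no cell reused.
Route from J: up-left to D, down to I, 2× up-right (reaching C) — 4 moves in all.
Check: order respected (D at step 1, I at step 2); 4 moves as required.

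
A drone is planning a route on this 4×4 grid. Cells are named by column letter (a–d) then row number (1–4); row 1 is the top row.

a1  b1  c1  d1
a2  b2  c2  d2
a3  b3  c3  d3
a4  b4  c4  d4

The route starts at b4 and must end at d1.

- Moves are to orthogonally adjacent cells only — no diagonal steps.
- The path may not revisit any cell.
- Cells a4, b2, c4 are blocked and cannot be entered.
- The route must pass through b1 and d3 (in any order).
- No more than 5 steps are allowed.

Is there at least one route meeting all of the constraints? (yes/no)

no

Even ignoring the no-revisit rule, getting from b4 to d1, taking the cheapest ordering b4 → d3 → b1 → d1 needs at least 3 + 4 + 2 = 9 moves (Manhattan distance per leg), which exceeds the 5-move limit.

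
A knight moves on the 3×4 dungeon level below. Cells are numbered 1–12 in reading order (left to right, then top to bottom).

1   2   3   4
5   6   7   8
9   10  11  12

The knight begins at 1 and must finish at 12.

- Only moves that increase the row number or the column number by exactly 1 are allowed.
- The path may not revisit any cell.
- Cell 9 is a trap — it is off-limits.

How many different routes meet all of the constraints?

A right/down-only route from 1 to 12 makes exactly 2 down-moves and 3 right-moves in some order.
With no other constraints that would be C(5,2) = 10 routes.
Subtract routes through each blocked cell (inclusion–exclusion for overlaps): − through 9: 1 → 9.
That gives 9 routes.

9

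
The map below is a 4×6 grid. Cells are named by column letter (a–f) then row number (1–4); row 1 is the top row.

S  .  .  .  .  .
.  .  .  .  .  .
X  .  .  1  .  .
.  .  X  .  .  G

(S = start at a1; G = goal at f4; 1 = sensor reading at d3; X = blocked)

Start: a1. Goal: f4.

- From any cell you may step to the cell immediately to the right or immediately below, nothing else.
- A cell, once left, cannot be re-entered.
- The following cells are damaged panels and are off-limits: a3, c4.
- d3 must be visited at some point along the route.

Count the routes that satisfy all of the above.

A right/down-only route from a1 to f4 makes exactly 3 down-moves and 5 right-moves in some order.
With no other constraints that would be C(8,3) = 56 routes.
Split at d3 and multiply the segment counts (each segment already excludes blocked cells): a1→d3: 9; d3→f4: 3; product = 27.
That gives 27 routes.

27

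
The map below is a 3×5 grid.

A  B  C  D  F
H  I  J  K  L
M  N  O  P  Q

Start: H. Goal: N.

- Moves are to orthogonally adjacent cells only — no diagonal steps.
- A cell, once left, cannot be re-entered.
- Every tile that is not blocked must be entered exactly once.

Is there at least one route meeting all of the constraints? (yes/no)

no

Colour the cells like a checkerboard: each orthogonal step flips colour, so a Hamiltonian route alternates colours. Here there are 8 cells of one colour and 7 of the other, with start on the same colour as the goal — the counts and endpoints can't be arranged into an alternating sequence of length 15, so no Hamiltonian route exists.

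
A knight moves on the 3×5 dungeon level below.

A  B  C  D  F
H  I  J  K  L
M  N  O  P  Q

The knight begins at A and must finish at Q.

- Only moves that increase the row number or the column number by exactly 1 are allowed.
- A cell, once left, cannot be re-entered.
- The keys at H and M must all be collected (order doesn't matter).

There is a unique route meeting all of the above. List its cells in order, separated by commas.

A, H, M, N, O, P, Q

Moves only go right or down, so the column and row indices never decrease.
Route from A: down 2 to M, right 4 to Q — 6 moves in all.
Check: all required cells visited.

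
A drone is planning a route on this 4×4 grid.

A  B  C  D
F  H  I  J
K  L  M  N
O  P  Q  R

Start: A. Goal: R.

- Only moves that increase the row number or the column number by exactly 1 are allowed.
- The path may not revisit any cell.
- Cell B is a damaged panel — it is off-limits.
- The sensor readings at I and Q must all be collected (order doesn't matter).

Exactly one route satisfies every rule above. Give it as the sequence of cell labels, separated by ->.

Moves only go right or down, so the column and row indices never decrease.
Route from A: down to F, 2× right (reaching I), 2× down (reaching Q), right to R — 6 moves in all.
Check: all required cells visited.

A -> F -> H -> I -> M -> Q -> R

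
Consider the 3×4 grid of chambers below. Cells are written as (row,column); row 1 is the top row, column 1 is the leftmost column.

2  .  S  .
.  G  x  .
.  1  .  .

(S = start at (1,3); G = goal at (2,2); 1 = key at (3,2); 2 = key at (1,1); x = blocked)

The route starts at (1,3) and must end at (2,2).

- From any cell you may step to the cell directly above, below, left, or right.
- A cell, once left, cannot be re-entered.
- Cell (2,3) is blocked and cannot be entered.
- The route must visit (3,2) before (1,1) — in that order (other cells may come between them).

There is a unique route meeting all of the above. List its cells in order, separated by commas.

The waypoints must appear in the order (3,2), (1,1), with no cell reused.
Route from (1,3): right 1 to (1,4), down 2 to (3,4), left 3 to (3,1), up 2 to (1,1), right 1 to (1,2), down 1 to (2,2) — 10 moves in all.
Check: order respected (1 at step 5, 2 at step 8).

(1,3), (1,4), (2,4), (3,4), (3,3), (3,2), (3,1), (2,1), (1,1), (1,2), (2,2)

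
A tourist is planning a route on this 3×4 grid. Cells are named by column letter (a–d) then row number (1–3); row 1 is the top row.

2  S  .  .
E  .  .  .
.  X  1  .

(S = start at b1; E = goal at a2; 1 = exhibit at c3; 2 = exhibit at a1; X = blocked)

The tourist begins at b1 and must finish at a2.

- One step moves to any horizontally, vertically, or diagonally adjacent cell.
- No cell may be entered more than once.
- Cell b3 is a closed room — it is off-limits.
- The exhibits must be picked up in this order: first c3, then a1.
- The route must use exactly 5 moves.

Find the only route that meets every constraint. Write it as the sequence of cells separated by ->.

b1 -> c2 -> c3 -> b2 -> a1 -> a2

The waypoints must appear in the order c3, a1, with no cell reused.
Route from b1: down-right 1 to c2, down 1 to c3, up-left 2 to a1, down 1 to a2 — 5 moves in all.
Check: order respected (1 at step 2, 2 at step 4); 5 moves as required.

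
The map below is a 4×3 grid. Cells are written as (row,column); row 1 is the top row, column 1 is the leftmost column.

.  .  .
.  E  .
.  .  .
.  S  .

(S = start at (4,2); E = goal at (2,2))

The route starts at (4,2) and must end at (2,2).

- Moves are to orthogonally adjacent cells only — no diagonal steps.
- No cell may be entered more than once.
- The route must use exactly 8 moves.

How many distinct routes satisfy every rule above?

Need simple routes of exactly 8 moves from (4,2) to (2,2) (Manhattan distance 2, so 3 moves are spent on a detour and 3 undoing it).
Enumerating: (4,2) (3,2) (3,1) (2,1) (1,1) (1,2) (1,3) (2,3) (2,2) | (4,2) (3,2) (3,3) (2,3) (1,3) (1,2) (1,1) (2,1) (2,2) | (4,2) (4,1) (3,1) (2,1) (1,1) (1,2) (1,3) (2,3) (2,2) | (4,2) (4,1) (3,1) (3,2) (3,3) (2,3) (1,3) (1,2) (2,2) | (4,2) (4,3) (3,3) (2,3) (1,3) (1,2) (1,1) (2,1) (2,2) | (4,2) (4,3) (3,3) (3,2) (3,1) (2,1) (1,1) (1,2) (2,2).
That gives 6 routes.

6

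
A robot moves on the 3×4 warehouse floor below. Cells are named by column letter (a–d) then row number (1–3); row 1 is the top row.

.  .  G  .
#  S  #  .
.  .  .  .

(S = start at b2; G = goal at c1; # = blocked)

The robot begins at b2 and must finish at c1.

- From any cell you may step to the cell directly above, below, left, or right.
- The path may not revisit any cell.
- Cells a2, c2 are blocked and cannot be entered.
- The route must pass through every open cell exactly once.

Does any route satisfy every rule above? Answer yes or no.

no

Cell a1 has only one open neighbour but is neither the start nor the goal, so a Hamiltonian route would have to both enter and leave it through the same neighbour — impossible without revisiting.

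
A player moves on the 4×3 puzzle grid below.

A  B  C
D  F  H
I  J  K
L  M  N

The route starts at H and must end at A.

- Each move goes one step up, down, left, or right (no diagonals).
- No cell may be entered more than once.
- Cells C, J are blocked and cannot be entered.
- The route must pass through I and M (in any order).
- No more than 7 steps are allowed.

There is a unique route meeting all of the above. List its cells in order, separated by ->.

H -> K -> N -> M -> L -> I -> D -> A

Any route must reach I and M and still end at A within 7 moves, so the order of the required stops is forced.
Route from H: 2× down (reaching N), 2× left (reaching L), 3× up (reaching A) — 7 moves in all.
Check: all required cells visited; 7 ≤ 7 moves.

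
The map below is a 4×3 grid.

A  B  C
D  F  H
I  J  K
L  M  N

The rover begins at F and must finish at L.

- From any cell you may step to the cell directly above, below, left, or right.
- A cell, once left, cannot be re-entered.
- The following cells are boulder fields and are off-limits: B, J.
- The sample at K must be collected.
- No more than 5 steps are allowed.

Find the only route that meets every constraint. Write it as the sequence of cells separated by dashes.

The 5-move cap with required stops at K leaves no slack for detours.
Route from F: right to H, 2× down (reaching N), 2× left (reaching L) — 5 moves in all.
Check: all required cells visited; 5 ≤ 5 moves.

F - H - K - N - M - L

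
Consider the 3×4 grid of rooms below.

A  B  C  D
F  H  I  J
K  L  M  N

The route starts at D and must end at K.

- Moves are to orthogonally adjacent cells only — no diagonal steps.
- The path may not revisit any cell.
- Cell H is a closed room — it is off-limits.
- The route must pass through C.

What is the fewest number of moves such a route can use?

Any route passes through C somewhere between D and K. Summing Manhattan distances along the two legs (D → C → K) gives a lower bound of 1 + 4 = 5 moves.
A route of 5 moves achieves this: D → C → I → M → L → K.
Since 5 matches the lower bound, it is optimal.

5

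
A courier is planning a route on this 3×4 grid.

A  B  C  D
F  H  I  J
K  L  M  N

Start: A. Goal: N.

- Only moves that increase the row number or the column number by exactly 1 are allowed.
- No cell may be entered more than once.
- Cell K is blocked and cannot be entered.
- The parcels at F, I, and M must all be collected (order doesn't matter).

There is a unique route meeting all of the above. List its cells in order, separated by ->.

A -> F -> H -> I -> M -> N

Moves only go right or down, so the column and row indices never decrease.
Route from A: down 1 to F, right 2 to I, down 1 to M, right 1 to N — 5 moves in all.
Check: all required cells visited.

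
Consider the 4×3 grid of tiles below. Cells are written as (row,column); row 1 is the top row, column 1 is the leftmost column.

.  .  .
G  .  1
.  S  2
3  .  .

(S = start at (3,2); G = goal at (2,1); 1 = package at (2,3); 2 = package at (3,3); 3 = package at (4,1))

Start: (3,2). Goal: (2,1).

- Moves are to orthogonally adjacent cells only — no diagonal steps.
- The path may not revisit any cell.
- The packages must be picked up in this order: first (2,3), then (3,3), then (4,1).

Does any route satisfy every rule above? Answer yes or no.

One route that works: (3,2) → (2,2) → (2,3) → (3,3) → (4,3) → (4,2) → (4,1) → (3,1) → (2,1).

yes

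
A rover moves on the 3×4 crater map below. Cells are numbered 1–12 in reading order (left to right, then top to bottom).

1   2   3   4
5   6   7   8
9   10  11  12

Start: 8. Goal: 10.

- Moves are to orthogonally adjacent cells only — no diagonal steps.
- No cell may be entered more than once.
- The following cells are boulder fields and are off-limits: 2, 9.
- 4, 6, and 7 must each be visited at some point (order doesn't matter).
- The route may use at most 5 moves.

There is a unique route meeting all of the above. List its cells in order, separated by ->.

The budget equals the shortest possible length, so every move has to be on a shortest route through the required cells.
Route from 8: up to 4, left to 3, down to 7, left to 6, down to 10 — 5 moves in all.
Check: all required cells visited; 5 ≤ 5 moves.

8 -> 4 -> 3 -> 7 -> 6 -> 10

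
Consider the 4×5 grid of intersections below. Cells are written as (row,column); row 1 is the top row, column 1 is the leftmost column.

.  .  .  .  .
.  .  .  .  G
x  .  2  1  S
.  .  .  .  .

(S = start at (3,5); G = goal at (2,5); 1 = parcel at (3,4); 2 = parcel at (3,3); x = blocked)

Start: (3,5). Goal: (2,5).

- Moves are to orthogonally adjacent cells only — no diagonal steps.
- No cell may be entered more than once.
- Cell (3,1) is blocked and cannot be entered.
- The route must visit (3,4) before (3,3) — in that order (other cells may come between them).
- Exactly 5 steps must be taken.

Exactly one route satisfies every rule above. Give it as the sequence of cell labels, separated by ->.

(3,5) -> (3,4) -> (3,3) -> (2,3) -> (2,4) -> (2,5)

The waypoints must appear in the order (3,4), (3,3), with no cell reused.
Route from (3,5): left 2 to (3,3), up 1 to (2,3), right 2 to (2,5) — 5 moves in all.
Check: order respected (1 at step 1, 2 at step 2); 5 moves as required.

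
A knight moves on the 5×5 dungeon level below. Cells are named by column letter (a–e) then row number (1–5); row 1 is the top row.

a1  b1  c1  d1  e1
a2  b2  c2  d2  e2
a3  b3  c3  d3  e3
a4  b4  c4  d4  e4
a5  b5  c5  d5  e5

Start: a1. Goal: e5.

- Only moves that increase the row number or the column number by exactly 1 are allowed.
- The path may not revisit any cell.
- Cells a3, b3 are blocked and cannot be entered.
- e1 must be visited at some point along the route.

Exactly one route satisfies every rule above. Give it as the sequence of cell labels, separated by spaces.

Moves only go right or down, so the column and row indices never decrease.
Route from a1: right 4 to e1, down 4 to e5 — 8 moves in all.
Check: all required cells visited.

a1 b1 c1 d1 e1 e2 e3 e4 e5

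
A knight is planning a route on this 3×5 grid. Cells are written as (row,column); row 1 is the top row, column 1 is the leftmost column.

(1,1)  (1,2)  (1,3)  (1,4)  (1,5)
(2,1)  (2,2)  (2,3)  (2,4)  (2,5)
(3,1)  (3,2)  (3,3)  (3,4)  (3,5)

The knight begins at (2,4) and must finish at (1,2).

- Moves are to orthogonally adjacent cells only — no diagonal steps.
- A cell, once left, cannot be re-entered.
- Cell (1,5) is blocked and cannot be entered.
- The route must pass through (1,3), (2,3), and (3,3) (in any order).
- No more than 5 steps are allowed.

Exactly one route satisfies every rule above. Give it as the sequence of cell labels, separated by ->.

(2,4) -> (3,4) -> (3,3) -> (2,3) -> (1,3) -> (1,2)

The budget equals the shortest possible length, so every move has to be on a shortest route through the required cells.
Route from (2,4): down to (3,4), left to (3,3), 2× up (reaching (1,3)), left to (1,2) — 5 moves in all.
Check: all required cells visited; 5 ≤ 5 moves.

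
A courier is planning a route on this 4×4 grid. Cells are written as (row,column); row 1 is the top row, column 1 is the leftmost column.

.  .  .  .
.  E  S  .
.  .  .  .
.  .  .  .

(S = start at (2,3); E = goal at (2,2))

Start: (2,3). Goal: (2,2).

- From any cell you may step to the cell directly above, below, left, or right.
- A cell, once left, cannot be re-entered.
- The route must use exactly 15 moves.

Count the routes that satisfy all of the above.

Need simple routes of exactly 15 moves from (2,3) to (2,2) (Manhattan distance 1, so 7 moves are spent on a detour and 7 undoing it).
Enumerating: (2,3) (1,3) (1,4) (2,4) (3,4) (4,4) (4,3) (3,3) (3,2) (4,2) (4,1) (3,1) (2,1) (1,1) (1,2) (2,2) | (2,3) (3,3) (4,3) (4,4) (3,4) (2,4) (1,4) (1,3) (1,2) (1,1) (2,1) (3,1) (4,1) (4,2) (3,2) (2,2) | (2,3) (3,3) (3,2) (3,1) (4,1) (4,2) (4,3) (4,4) (3,4) (2,4) (1,4) (1,3) (1,2) (1,1) (2,1) (2,2) | (2,3) (2,4) (1,4) (1,3) (1,2) (1,1) (2,1) (3,1) (4,1) (4,2) (4,3) (4,4) (3,4) (3,3) (3,2) (2,2).
That gives 4 routes.

4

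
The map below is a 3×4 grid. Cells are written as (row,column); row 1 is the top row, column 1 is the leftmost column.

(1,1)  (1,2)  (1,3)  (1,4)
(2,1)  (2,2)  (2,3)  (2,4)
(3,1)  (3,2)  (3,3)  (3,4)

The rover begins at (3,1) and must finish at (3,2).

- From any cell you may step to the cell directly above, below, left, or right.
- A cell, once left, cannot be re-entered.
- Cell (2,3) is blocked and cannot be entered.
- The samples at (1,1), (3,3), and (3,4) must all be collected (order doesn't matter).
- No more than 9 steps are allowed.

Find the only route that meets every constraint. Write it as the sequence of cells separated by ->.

Any route must reach (1,1), (3,3), and (3,4) and still end at (3,2) within 9 moves, so the order of the required stops is forced.
Route from (3,1): 2× up (reaching (1,1)), 3× right (reaching (1,4)), 2× down (reaching (3,4)), 2× left (reaching (3,2)) — 9 moves in all.
Check: all required cells visited; 9 ≤ 9 moves.

(3,1) -> (2,1) -> (1,1) -> (1,2) -> (1,3) -> (1,4) -> (2,4) -> (3,4) -> (3,3) -> (3,2)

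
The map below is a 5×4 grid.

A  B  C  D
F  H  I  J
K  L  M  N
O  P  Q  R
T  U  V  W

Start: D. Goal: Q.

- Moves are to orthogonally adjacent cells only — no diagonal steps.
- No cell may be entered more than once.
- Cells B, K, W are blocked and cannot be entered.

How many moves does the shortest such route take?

The Manhattan distance from D to Q is |1−4| + |4−3| = 4, so at least 4 moves are needed.
A route of 4 moves achieves this: D → J → N → R → Q.
Since 4 matches the lower bound, it is optimal.

4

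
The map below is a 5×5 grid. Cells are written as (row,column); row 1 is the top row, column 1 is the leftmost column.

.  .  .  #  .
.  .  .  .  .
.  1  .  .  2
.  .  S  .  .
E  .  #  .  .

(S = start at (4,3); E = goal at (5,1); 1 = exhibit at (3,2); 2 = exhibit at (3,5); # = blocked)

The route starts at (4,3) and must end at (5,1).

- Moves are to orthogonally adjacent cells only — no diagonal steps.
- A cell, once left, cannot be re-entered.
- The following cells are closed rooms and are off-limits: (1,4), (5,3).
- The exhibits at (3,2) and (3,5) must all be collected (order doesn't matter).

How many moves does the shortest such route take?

Any route passes through (3,2) and (3,5) in some order between (4,3) and (5,1). Summing Manhattan distances along each leg and taking the cheapest ordering ((4,3) → (3,5) → (3,2) → (5,1)) gives a lower bound of 3 + 3 + 3 = 9 moves.
A route of 9 moves achieves this: (4,3) → (4,4) → (4,5) → (3,5) → (3,4) → (3,3) → (3,2) → (4,2) → (5,2) → (5,1).
Since 9 matches the lower bound, it is optimal.

9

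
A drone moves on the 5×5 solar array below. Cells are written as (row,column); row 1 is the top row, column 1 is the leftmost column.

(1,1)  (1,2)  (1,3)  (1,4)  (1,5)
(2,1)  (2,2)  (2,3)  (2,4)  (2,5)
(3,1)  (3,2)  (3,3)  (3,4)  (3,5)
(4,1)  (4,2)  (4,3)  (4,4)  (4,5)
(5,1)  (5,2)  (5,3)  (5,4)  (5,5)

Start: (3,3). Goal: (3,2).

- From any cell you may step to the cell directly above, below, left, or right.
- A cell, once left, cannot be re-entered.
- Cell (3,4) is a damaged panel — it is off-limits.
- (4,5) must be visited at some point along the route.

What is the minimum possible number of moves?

Any route passes through (4,5) somewhere between (3,3) and (3,2). Summing Manhattan distances along the two legs ((3,3) → (4,5) → (3,2)) gives a lower bound of 3 + 4 = 7 moves.
The shortest route satisfying every rule uses 9 moves: (3,3) → (2,3) → (2,4) → (2,5) → (3,5) → (4,5) → (4,4) → (4,3) → (4,2) → (3,2).
The bound of 7 isn't tight here; checking systematically, no route of length 7 through 8 satisfies every constraint, so 9 is the minimum.

9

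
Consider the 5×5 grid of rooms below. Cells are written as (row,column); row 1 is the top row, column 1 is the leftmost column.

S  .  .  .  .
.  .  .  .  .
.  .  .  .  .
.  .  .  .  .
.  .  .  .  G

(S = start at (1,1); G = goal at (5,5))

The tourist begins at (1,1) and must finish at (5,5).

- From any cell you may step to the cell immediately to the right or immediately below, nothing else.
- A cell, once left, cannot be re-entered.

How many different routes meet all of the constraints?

A right/down-only route from (1,1) to (5,5) makes exactly 4 down-moves and 4 right-moves in some order.
With no other constraints that would be C(8,4) = 70 routes.
That gives 70 routes.

70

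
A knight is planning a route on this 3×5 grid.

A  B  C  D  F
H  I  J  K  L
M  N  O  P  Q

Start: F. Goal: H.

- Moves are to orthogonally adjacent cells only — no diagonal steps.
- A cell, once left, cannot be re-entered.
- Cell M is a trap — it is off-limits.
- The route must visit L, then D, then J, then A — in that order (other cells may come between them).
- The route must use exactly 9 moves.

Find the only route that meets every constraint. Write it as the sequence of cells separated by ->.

F -> L -> K -> D -> C -> J -> I -> B -> A -> H

The waypoints must appear in the order L, D, J, A, with no cell reused.
Route from F: down to L, left to K, up to D, left to C, down to J, left to I, up to B, left to A, down to H — 9 moves in all.
Check: order respected (L at step 1, D at step 3, J at step 5, A at step 8); 9 moves as required.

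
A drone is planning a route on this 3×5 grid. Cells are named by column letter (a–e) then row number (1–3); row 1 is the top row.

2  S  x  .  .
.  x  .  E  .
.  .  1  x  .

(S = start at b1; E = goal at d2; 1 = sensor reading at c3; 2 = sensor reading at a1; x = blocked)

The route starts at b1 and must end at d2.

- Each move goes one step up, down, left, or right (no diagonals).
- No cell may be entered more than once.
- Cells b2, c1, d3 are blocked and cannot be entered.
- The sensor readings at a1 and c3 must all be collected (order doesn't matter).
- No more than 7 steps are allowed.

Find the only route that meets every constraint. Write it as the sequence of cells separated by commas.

b1, a1, a2, a3, b3, c3, c2, d2

The 7-move cap with required stops at a1, c3 leaves no slack for detours.
Route from b1: left to a1, 2× down (reaching a3), 2× right (reaching c3), up to c2, right to d2 — 7 moves in all.
Check: all required cells visited; 7 ≤ 7 moves.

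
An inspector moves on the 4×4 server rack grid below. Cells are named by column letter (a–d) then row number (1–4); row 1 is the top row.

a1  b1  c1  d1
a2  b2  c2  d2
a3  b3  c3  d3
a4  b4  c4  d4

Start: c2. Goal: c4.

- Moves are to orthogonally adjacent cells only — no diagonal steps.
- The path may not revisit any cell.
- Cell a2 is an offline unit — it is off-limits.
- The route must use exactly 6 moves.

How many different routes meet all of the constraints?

Need simple routes of exactly 6 moves from c2 to c4 (Manhattan distance 2, so 2 moves are spent on a detour and 2 undoing it).
Enumerating: c2 c1 b1 b2 b3 b4 c4 | c2 c1 b1 b2 b3 c3 c4 | c2 c1 d1 d2 d3 d4 c4 | c2 c1 d1 d2 d3 c3 c4 | c2 c3 b3 a3 a4 b4 c4 | c2 b2 b3 a3 a4 b4 c4 | c2 b2 b3 c3 d3 d4 c4 | c2 d2 d3 c3 b3 b4 c4.
That gives 8 routes.

8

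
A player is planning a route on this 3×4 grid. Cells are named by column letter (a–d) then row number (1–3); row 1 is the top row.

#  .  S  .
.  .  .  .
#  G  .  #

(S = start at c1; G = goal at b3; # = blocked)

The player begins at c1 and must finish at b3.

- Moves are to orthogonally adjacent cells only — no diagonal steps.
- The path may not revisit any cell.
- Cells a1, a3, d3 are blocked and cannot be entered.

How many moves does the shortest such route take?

The Manhattan distance from c1 to b3 is |1−3| + |3−2| = 3, so at least 3 moves are needed.
A route of 3 moves achieves this: c1 → c2 → c3 → b3.
Since 3 matches the lower bound, it is optimal.

3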